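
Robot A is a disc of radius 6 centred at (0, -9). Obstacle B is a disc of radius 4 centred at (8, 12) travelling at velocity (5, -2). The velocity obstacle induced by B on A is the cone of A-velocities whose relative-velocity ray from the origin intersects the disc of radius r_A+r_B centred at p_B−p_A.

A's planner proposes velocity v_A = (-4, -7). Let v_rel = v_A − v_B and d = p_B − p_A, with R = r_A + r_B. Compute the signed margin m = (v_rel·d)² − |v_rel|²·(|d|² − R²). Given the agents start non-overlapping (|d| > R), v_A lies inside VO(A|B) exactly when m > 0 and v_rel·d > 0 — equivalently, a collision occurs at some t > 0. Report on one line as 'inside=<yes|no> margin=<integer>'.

d = (8, 21),  |d|² = 505;  R = 6+4 = 10,  c = 505−10² = 405
v_rel = (-9, -5),  |v_rel|² = 106;  v_rel·d = (-9)·(8) + (-5)·(21) = -177
106·t² + 354·t + 405 = 0  ⇒  m = (-177)² − 106·405 = -11601
m = -11601 < 0,  v_rel·d = -177 < 0  ⇒  outside

inside=no margin=-11601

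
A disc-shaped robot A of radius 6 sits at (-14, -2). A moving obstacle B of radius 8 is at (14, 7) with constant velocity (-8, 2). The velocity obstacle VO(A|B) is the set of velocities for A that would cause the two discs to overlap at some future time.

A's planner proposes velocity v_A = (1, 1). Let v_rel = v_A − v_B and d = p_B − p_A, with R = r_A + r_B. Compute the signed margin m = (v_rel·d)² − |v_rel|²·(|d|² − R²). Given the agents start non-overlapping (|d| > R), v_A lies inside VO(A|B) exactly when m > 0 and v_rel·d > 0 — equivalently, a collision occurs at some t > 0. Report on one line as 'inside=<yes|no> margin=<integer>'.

d = (28, 9),  |d|² = 865;  R = 6+8 = 14,  c = 865−14² = 669
v_rel = (9, -1),  |v_rel|² = 82;  v_rel·d = (9)·(28) + (-1)·(9) = 243
82·t² − 486·t + 669 = 0  ⇒  m = 243² − 82·669 = 4191
m = 4191 > 0,  v_rel·d = 243 > 0  ⇒  inside

inside=yes margin=4191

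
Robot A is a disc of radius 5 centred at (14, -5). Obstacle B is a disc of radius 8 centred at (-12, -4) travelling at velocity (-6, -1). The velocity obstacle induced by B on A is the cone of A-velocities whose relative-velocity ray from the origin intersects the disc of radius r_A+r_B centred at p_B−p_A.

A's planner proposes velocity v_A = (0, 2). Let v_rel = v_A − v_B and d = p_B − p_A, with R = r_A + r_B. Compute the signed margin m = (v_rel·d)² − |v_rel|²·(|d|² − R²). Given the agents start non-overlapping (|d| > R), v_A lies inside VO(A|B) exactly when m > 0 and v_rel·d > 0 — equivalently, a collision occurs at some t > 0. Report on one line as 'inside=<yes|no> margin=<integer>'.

d = (-26, 1),  |d|² = 677;  R = 5+8 = 13,  c = 677−13² = 508
v_rel = (6, 3),  |v_rel|² = 45;  v_rel·d = (6)·(-26) + (3)·(1) = -153
45·t² + 306·t + 508 = 0  ⇒  m = (-153)² − 45·508 = 549
m = 549 > 0,  v_rel·d = -153 < 0  ⇒  outside

inside=no margin=549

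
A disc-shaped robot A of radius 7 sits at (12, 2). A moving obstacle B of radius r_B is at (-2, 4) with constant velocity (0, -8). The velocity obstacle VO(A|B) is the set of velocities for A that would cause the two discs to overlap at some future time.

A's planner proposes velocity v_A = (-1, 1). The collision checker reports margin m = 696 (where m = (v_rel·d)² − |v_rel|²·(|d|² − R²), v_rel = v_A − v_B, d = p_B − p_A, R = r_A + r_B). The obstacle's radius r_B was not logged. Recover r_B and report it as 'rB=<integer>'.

m = 696
d = (-14, 2);  v_rel = (-1, 9),  |v_rel|² = 82
v_rel×d = (-1)·(2) − (9)·(-14) = 124
since m = R²·82 − 124²:  R² = (15376 + 696) / 82 = 196
R = √196 = 14  ⇒  r_B = 14 − 7 = 7

rB=7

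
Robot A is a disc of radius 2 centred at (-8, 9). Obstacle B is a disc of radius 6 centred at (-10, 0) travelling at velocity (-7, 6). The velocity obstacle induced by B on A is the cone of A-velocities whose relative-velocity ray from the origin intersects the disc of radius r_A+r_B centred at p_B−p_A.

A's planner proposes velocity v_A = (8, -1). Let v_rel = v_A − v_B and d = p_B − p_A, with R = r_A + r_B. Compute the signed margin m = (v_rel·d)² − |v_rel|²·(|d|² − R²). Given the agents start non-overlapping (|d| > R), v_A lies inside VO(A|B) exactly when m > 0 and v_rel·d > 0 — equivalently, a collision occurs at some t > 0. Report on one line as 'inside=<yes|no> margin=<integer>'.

d = (-2, -9),  |d|² = 85;  R = 2+6 = 8,  c = 85−8² = 21
v_rel = (15, -7),  |v_rel|² = 274;  v_rel·d = (15)·(-2) + (-7)·(-9) = 33
274·t² − 66·t + 21 = 0  ⇒  m = 33² − 274·21 = -4665
m = -4665 < 0,  v_rel·d = 33 > 0  ⇒  outside

inside=no margin=-4665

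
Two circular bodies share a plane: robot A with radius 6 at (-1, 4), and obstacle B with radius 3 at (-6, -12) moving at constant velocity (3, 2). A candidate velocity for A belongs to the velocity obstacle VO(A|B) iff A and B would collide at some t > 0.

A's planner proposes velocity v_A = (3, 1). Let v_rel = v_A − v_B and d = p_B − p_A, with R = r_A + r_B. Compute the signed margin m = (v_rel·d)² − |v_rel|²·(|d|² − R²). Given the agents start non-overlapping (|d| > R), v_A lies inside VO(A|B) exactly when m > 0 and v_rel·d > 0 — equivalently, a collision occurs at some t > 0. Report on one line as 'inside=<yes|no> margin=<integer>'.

d = (-5, -16),  |d|² = 281;  R = 6+3 = 9,  c = 281−9² = 200
v_rel = (0, -1),  |v_rel|² = 1;  v_rel·d = (0)·(-5) + (-1)·(-16) = 16
1·t² − 32·t + 200 = 0  ⇒  m = 16² − 1·200 = 56
m = 56 > 0,  v_rel·d = 16 > 0  ⇒  inside

inside=yes margin=56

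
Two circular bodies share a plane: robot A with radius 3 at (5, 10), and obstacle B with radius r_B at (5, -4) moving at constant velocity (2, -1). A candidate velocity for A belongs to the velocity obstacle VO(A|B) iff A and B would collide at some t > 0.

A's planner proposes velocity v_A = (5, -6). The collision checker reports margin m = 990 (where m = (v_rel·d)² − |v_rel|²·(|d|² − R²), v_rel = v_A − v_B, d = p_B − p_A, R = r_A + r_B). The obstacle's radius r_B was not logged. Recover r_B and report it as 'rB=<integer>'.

m = 990
d = (0, -14);  v_rel = (3, -5),  |v_rel|² = 34
v_rel×d = (3)·(-14) − (-5)·(0) = -42
since m = R²·34 − (-42)²:  R² = (1764 + 990) / 34 = 81
R = √81 = 9  ⇒  r_B = 9 − 3 = 6

rB=6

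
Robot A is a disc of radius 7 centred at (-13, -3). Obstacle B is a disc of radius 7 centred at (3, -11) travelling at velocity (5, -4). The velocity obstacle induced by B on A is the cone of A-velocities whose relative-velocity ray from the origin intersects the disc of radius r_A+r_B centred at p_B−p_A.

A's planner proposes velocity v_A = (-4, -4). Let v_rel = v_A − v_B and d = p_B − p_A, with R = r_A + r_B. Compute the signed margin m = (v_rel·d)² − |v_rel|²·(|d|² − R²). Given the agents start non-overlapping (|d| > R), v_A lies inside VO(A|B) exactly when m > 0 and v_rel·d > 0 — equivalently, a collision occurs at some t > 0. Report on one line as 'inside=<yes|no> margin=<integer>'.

d = (16, -8),  |d|² = 320;  R = 7+7 = 14,  c = 320−14² = 124
v_rel = (-9, 0),  |v_rel|² = 81;  v_rel·d = (-9)·(16) + (0)·(-8) = -144
81·t² + 288·t + 124 = 0  ⇒  m = (-144)² − 81·124 = 10692
m = 10692 > 0,  v_rel·d = -144 < 0  ⇒  outside

inside=no margin=10692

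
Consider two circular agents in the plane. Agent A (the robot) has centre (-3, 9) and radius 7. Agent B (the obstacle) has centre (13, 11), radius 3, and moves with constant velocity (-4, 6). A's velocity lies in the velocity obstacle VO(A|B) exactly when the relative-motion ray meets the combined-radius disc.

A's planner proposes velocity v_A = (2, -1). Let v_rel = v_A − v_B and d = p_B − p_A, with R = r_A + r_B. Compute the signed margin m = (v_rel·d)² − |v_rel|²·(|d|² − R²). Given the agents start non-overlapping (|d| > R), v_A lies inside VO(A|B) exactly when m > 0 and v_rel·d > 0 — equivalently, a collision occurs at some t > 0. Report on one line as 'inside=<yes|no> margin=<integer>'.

d = (16, 2),  |d|² = 260;  R = 7+3 = 10,  c = 260−10² = 160
v_rel = (6, -7),  |v_rel|² = 85;  v_rel·d = (6)·(16) + (-7)·(2) = 82
85·t² − 164·t + 160 = 0  ⇒  m = 82² − 85·160 = -6876
m = -6876 < 0,  v_rel·d = 82 > 0  ⇒  outside

inside=no margin=-6876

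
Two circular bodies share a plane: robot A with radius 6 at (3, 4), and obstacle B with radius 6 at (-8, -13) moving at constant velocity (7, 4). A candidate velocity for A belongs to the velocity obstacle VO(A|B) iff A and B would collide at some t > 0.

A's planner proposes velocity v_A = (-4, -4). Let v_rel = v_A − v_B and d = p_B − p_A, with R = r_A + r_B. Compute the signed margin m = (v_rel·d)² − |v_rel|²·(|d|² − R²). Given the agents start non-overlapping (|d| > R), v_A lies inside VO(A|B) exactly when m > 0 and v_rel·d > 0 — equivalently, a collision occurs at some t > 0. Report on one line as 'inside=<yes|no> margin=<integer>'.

d = (-11, -17),  |d|² = 410;  R = 6+6 = 12,  c = 410−12² = 266
v_rel = (-11, -8),  |v_rel|² = 185;  v_rel·d = (-11)·(-11) + (-8)·(-17) = 257
185·t² − 514·t + 266 = 0  ⇒  m = 257² − 185·266 = 16839
m = 16839 > 0,  v_rel·d = 257 > 0  ⇒  inside

inside=yes margin=16839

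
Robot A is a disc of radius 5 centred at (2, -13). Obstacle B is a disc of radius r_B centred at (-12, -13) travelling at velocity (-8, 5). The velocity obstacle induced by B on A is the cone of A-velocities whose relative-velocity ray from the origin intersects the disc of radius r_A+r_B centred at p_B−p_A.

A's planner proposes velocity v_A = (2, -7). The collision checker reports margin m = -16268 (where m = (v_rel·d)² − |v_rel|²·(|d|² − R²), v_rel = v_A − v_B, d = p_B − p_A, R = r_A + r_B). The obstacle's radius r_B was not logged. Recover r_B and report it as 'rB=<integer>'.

m = -16268
d = (-14, 0);  v_rel = (10, -12),  |v_rel|² = 244
v_rel×d = (10)·(0) − (-12)·(-14) = -168
since m = R²·244 − (-168)²:  R² = (28224 + -16268) / 244 = 49
R = √49 = 7  ⇒  r_B = 7 − 5 = 2

rB=2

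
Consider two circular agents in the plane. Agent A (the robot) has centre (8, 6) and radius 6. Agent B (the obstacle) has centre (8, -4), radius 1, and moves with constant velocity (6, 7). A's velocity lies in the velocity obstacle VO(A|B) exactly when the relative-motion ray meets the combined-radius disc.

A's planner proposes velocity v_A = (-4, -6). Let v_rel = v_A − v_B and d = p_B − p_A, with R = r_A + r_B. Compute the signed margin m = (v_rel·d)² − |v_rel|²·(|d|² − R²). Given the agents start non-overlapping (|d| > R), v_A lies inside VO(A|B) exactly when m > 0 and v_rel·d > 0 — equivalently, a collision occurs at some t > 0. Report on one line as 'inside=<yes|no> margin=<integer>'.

d = (0, -10),  |d|² = 100;  R = 6+1 = 7,  c = 100−7² = 51
v_rel = (-10, -13),  |v_rel|² = 269;  v_rel·d = (-10)·(0) + (-13)·(-10) = 130
269·t² − 260·t + 51 = 0  ⇒  m = 130² − 269·51 = 3181
m = 3181 > 0,  v_rel·d = 130 > 0  ⇒  inside

inside=yes margin=3181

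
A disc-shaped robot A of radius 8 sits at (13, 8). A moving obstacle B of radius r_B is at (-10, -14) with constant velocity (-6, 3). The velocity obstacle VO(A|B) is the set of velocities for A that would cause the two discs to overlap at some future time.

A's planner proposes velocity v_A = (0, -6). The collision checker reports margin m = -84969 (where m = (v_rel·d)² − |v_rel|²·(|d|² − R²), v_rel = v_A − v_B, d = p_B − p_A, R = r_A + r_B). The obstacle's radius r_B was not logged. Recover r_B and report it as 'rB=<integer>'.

m = -84969
d = (-23, -22);  v_rel = (6, -9),  |v_rel|² = 117
v_rel×d = (6)·(-22) − (-9)·(-23) = -339
since m = R²·117 − (-339)²:  R² = (114921 + -84969) / 117 = 256
R = √256 = 16  ⇒  r_B = 16 − 8 = 8

rB=8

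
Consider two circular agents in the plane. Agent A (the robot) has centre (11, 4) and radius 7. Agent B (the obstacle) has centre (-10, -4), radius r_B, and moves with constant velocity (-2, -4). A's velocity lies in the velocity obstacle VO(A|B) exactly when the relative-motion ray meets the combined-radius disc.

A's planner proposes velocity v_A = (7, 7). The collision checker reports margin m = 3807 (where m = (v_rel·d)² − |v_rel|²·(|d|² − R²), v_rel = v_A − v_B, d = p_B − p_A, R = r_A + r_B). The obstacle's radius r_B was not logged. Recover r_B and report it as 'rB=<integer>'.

m = 3807
d = (-21, -8);  v_rel = (9, 11),  |v_rel|² = 202
v_rel×d = (9)·(-8) − (11)·(-21) = 159
since m = R²·202 − 159²:  R² = (25281 + 3807) / 202 = 144
R = √144 = 12  ⇒  r_B = 12 − 7 = 5

rB=5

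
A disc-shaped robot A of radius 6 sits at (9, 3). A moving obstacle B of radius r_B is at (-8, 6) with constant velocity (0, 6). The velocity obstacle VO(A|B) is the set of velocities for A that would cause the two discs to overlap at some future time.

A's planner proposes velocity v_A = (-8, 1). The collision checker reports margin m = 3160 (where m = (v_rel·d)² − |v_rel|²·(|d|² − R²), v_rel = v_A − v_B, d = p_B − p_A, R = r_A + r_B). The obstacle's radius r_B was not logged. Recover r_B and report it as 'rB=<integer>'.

m = 3160
d = (-17, 3);  v_rel = (-8, -5),  |v_rel|² = 89
v_rel×d = (-8)·(3) − (-5)·(-17) = -109
since m = R²·89 − (-109)²:  R² = (11881 + 3160) / 89 = 169
R = √169 = 13  ⇒  r_B = 13 − 6 = 7

rB=7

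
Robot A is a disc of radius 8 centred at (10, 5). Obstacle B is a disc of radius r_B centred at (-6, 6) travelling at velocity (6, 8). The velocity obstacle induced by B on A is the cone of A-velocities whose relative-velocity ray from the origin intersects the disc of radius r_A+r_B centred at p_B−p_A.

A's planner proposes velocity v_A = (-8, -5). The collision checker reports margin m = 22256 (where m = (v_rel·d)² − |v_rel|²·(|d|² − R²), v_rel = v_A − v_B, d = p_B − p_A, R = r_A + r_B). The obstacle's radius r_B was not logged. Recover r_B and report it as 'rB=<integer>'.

m = 22256
d = (-16, 1);  v_rel = (-14, -13),  |v_rel|² = 365
v_rel×d = (-14)·(1) − (-13)·(-16) = -222
since m = R²·365 − (-222)²:  R² = (49284 + 22256) / 365 = 196
R = √196 = 14  ⇒  r_B = 14 − 8 = 6

rB=6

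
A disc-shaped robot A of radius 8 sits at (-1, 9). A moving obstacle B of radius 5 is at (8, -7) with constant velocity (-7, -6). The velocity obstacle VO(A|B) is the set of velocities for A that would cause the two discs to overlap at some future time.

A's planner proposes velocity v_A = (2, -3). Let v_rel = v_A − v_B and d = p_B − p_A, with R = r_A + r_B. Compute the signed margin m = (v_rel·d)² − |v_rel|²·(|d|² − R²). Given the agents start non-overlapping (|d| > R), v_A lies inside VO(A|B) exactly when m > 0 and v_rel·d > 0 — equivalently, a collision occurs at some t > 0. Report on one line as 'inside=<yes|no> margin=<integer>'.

d = (9, -16),  |d|² = 337;  R = 8+5 = 13,  c = 337−13² = 168
v_rel = (9, 3),  |v_rel|² = 90;  v_rel·d = (9)·(9) + (3)·(-16) = 33
90·t² − 66·t + 168 = 0  ⇒  m = 33² − 90·168 = -14031
m = -14031 < 0,  v_rel·d = 33 > 0  ⇒  outside

inside=no margin=-14031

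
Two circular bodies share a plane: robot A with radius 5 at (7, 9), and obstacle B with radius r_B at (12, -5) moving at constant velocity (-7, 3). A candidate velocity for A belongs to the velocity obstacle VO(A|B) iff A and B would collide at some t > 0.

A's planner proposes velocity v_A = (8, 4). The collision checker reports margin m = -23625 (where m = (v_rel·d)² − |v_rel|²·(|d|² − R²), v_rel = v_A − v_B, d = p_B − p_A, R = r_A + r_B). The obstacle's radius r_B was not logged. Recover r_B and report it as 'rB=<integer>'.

m = -23625
d = (5, -14);  v_rel = (15, 1),  |v_rel|² = 226
v_rel×d = (15)·(-14) − (1)·(5) = -215
since m = R²·226 − (-215)²:  R² = (46225 + -23625) / 226 = 100
R = √100 = 10  ⇒  r_B = 10 − 5 = 5

rB=5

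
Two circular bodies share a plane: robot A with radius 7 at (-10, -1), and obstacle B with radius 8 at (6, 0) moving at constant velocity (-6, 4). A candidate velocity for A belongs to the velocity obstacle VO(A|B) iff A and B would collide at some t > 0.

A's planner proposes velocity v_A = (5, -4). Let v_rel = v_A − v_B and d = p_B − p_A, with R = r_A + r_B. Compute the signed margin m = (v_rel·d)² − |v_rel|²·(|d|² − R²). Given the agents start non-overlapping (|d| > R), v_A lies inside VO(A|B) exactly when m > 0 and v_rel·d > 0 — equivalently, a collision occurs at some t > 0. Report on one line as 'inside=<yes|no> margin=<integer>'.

d = (16, 1),  |d|² = 257;  R = 7+8 = 15,  c = 257−15² = 32
v_rel = (11, -8),  |v_rel|² = 185;  v_rel·d = (11)·(16) + (-8)·(1) = 168
185·t² − 336·t + 32 = 0  ⇒  m = 168² − 185·32 = 22304
m = 22304 > 0,  v_rel·d = 168 > 0  ⇒  inside

inside=yes margin=22304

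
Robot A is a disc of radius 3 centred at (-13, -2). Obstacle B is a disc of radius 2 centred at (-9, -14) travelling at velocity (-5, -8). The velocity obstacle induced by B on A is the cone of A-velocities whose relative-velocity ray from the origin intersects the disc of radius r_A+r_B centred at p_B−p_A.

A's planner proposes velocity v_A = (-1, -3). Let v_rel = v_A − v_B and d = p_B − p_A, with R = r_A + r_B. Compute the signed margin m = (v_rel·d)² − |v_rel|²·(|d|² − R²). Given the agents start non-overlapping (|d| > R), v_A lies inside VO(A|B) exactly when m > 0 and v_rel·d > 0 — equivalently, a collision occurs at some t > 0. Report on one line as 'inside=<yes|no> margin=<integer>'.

d = (4, -12),  |d|² = 160;  R = 3+2 = 5,  c = 160−5² = 135
v_rel = (4, 5),  |v_rel|² = 41;  v_rel·d = (4)·(4) + (5)·(-12) = -44
41·t² + 88·t + 135 = 0  ⇒  m = (-44)² − 41·135 = -3599
m = -3599 < 0,  v_rel·d = -44 < 0  ⇒  outside

inside=no margin=-3599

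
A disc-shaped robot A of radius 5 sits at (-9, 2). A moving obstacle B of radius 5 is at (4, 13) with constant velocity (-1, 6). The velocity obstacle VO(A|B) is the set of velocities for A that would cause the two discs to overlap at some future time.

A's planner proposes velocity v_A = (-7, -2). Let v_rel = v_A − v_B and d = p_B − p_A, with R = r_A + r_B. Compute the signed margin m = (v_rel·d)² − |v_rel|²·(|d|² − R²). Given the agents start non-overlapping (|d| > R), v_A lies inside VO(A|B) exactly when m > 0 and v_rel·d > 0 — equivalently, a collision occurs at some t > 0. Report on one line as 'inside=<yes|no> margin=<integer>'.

d = (13, 11),  |d|² = 290;  R = 5+5 = 10,  c = 290−10² = 190
v_rel = (-6, -8),  |v_rel|² = 100;  v_rel·d = (-6)·(13) + (-8)·(11) = -166
100·t² + 332·t + 190 = 0  ⇒  m = (-166)² − 100·190 = 8556
m = 8556 > 0,  v_rel·d = -166 < 0  ⇒  outside

inside=no margin=8556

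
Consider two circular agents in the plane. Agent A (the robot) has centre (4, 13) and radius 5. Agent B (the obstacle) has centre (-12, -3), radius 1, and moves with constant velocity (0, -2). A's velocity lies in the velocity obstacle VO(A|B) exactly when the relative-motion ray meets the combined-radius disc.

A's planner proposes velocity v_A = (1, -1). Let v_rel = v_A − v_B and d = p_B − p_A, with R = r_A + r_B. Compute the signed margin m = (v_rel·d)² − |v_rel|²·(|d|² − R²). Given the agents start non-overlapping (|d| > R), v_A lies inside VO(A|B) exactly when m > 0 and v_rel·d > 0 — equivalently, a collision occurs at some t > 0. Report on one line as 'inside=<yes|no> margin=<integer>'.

d = (-16, -16),  |d|² = 512;  R = 5+1 = 6,  c = 512−6² = 476
v_rel = (1, 1),  |v_rel|² = 2;  v_rel·d = (1)·(-16) + (1)·(-16) = -32
2·t² + 64·t + 476 = 0  ⇒  m = (-32)² − 2·476 = 72
m = 72 > 0,  v_rel·d = -32 < 0  ⇒  outside

inside=no margin=72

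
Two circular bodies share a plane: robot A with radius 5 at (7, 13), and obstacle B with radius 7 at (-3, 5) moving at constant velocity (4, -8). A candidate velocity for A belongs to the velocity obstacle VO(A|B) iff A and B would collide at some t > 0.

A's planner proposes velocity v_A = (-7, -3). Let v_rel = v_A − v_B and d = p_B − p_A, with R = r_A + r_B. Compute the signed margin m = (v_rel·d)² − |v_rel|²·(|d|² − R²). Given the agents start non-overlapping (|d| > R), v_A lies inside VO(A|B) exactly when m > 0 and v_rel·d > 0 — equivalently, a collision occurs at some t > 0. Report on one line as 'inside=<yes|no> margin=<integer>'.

d = (-10, -8),  |d|² = 164;  R = 5+7 = 12,  c = 164−12² = 20
v_rel = (-11, 5),  |v_rel|² = 146;  v_rel·d = (-11)·(-10) + (5)·(-8) = 70
146·t² − 140·t + 20 = 0  ⇒  m = 70² − 146·20 = 1980
m = 1980 > 0,  v_rel·d = 70 > 0  ⇒  inside

inside=yes margin=1980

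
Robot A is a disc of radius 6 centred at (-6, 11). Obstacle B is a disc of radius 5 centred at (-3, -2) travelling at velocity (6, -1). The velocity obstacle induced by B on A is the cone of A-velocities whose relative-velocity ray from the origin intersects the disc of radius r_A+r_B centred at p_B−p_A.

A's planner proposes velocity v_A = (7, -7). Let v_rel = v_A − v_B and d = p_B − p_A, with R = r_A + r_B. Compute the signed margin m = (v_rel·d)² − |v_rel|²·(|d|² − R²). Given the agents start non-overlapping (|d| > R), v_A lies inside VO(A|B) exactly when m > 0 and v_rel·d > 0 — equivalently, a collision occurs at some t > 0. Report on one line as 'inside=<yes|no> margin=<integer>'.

d = (3, -13),  |d|² = 178;  R = 6+5 = 11,  c = 178−11² = 57
v_rel = (1, -6),  |v_rel|² = 37;  v_rel·d = (1)·(3) + (-6)·(-13) = 81
37·t² − 162·t + 57 = 0  ⇒  m = 81² − 37·57 = 4452
m = 4452 > 0,  v_rel·d = 81 > 0  ⇒  inside

inside=yes margin=4452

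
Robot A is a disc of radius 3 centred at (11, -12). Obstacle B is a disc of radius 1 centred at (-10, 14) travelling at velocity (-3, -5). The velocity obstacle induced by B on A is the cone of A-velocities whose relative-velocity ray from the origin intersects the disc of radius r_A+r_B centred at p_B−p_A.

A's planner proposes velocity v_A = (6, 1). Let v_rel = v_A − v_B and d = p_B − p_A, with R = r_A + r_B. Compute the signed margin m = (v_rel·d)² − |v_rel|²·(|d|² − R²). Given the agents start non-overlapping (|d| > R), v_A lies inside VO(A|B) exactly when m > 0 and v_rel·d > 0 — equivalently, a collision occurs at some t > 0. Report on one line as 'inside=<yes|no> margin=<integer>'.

d = (-21, 26),  |d|² = 1117;  R = 3+1 = 4,  c = 1117−4² = 1101
v_rel = (9, 6),  |v_rel|² = 117;  v_rel·d = (9)·(-21) + (6)·(26) = -33
117·t² + 66·t + 1101 = 0  ⇒  m = (-33)² − 117·1101 = -127728
m = -127728 < 0,  v_rel·d = -33 < 0  ⇒  outside

inside=no margin=-127728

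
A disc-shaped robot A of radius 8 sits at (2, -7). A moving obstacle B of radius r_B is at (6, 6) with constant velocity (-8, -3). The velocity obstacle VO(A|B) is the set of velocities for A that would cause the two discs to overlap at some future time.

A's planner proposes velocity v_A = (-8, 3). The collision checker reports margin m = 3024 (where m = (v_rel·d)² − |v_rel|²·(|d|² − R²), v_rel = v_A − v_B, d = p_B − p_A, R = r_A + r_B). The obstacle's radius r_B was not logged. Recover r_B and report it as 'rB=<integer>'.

m = 3024
d = (4, 13);  v_rel = (0, 6),  |v_rel|² = 36
v_rel×d = (0)·(13) − (6)·(4) = -24
since m = R²·36 − (-24)²:  R² = (576 + 3024) / 36 = 100
R = √100 = 10  ⇒  r_B = 10 − 8 = 2

rB=2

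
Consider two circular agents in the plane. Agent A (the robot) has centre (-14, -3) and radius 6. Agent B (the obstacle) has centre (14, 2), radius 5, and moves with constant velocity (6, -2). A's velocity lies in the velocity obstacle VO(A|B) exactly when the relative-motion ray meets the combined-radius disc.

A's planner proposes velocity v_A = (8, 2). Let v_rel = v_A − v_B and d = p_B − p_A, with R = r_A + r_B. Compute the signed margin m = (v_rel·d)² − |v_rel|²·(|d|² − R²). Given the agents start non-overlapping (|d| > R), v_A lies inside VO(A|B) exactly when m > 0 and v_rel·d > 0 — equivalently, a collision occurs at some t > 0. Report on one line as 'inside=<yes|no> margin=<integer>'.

d = (28, 5),  |d|² = 809;  R = 6+5 = 11,  c = 809−11² = 688
v_rel = (2, 4),  |v_rel|² = 20;  v_rel·d = (2)·(28) + (4)·(5) = 76
20·t² − 152·t + 688 = 0  ⇒  m = 76² − 20·688 = -7984
m = -7984 < 0,  v_rel·d = 76 > 0  ⇒  outside

inside=no margin=-7984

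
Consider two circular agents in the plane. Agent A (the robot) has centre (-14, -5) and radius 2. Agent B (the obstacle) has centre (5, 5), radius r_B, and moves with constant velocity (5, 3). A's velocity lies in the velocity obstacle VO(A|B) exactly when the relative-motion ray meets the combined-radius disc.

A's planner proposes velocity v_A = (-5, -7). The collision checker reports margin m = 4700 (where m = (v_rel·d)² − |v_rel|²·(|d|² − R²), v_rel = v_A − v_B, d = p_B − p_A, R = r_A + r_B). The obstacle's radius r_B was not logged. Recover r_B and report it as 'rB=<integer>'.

m = 4700
d = (19, 10);  v_rel = (-10, -10),  |v_rel|² = 200
v_rel×d = (-10)·(10) − (-10)·(19) = 90
since m = R²·200 − 90²:  R² = (8100 + 4700) / 200 = 64
R = √64 = 8  ⇒  r_B = 8 − 2 = 6

rB=6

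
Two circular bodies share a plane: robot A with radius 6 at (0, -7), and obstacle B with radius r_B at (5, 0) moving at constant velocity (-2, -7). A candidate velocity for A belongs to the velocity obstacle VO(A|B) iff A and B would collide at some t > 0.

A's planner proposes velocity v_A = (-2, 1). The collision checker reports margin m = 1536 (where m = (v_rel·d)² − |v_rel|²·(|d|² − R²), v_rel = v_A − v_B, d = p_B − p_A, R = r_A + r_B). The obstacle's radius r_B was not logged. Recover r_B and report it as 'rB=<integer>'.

m = 1536
d = (5, 7);  v_rel = (0, 8),  |v_rel|² = 64
v_rel×d = (0)·(7) − (8)·(5) = -40
since m = R²·64 − (-40)²:  R² = (1600 + 1536) / 64 = 49
R = √49 = 7  ⇒  r_B = 7 − 6 = 1

rB=1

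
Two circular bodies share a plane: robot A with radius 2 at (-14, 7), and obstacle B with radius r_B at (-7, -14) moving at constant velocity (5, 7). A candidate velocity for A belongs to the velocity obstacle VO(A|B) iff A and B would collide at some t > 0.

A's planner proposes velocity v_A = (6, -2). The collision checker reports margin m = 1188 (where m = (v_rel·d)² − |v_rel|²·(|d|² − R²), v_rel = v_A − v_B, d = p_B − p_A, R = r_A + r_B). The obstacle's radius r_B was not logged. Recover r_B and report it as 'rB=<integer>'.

m = 1188
d = (7, -21);  v_rel = (1, -9),  |v_rel|² = 82
v_rel×d = (1)·(-21) − (-9)·(7) = 42
since m = R²·82 − 42²:  R² = (1764 + 1188) / 82 = 36
R = √36 = 6  ⇒  r_B = 6 − 2 = 4

rB=4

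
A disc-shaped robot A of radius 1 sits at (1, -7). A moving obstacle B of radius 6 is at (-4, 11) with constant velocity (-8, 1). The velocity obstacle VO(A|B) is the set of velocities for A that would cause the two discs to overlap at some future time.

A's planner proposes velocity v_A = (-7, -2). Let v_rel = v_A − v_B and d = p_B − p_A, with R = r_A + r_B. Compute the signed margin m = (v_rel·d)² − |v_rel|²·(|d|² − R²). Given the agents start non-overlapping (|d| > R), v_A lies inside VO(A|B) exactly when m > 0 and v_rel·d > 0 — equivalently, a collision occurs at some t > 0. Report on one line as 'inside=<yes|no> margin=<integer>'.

d = (-5, 18),  |d|² = 349;  R = 1+6 = 7,  c = 349−7² = 300
v_rel = (1, -3),  |v_rel|² = 10;  v_rel·d = (1)·(-5) + (-3)·(18) = -59
10·t² + 118·t + 300 = 0  ⇒  m = (-59)² − 10·300 = 481
m = 481 > 0,  v_rel·d = -59 < 0  ⇒  outside

inside=no margin=481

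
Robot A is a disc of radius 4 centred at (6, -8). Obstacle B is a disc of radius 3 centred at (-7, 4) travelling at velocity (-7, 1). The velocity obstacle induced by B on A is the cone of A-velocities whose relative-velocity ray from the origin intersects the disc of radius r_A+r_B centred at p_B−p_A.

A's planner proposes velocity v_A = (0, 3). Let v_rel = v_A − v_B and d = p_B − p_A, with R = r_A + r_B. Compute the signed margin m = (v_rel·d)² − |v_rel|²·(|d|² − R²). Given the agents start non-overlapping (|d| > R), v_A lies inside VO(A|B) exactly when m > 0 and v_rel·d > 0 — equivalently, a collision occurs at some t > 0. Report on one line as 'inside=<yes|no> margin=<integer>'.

d = (-13, 12),  |d|² = 313;  R = 4+3 = 7,  c = 313−7² = 264
v_rel = (7, 2),  |v_rel|² = 53;  v_rel·d = (7)·(-13) + (2)·(12) = -67
53·t² + 134·t + 264 = 0  ⇒  m = (-67)² − 53·264 = -9503
m = -9503 < 0,  v_rel·d = -67 < 0  ⇒  outside

inside=no margin=-9503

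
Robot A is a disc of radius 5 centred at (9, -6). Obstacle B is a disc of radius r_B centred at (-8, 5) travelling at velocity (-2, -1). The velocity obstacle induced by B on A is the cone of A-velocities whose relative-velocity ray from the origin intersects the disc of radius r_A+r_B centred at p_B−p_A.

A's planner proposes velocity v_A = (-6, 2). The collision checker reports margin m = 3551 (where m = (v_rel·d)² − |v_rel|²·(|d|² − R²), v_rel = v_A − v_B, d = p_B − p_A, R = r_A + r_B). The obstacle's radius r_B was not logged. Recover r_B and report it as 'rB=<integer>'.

m = 3551
d = (-17, 11);  v_rel = (-4, 3),  |v_rel|² = 25
v_rel×d = (-4)·(11) − (3)·(-17) = 7
since m = R²·25 − 7²:  R² = (49 + 3551) / 25 = 144
R = √144 = 12  ⇒  r_B = 12 − 5 = 7

rB=7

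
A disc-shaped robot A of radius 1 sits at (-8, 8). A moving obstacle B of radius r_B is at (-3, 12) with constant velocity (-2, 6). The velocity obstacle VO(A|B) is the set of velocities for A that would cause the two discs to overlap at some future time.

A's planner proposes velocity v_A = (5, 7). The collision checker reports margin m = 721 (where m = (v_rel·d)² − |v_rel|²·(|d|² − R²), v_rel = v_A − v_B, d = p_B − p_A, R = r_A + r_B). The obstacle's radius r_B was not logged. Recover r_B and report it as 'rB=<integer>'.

m = 721
d = (5, 4);  v_rel = (7, 1),  |v_rel|² = 50
v_rel×d = (7)·(4) − (1)·(5) = 23
since m = R²·50 − 23²:  R² = (529 + 721) / 50 = 25
R = √25 = 5  ⇒  r_B = 5 − 1 = 4

rB=4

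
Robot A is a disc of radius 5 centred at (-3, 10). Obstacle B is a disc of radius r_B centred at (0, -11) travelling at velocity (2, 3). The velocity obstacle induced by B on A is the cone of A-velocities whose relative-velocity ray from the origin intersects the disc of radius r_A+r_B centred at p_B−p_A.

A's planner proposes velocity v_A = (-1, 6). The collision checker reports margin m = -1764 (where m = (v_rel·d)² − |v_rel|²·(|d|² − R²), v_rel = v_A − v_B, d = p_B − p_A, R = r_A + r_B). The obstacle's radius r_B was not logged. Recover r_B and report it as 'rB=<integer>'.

m = -1764
d = (3, -21);  v_rel = (-3, 3),  |v_rel|² = 18
v_rel×d = (-3)·(-21) − (3)·(3) = 54
since m = R²·18 − 54²:  R² = (2916 + -1764) / 18 = 64
R = √64 = 8  ⇒  r_B = 8 − 5 = 3

rB=3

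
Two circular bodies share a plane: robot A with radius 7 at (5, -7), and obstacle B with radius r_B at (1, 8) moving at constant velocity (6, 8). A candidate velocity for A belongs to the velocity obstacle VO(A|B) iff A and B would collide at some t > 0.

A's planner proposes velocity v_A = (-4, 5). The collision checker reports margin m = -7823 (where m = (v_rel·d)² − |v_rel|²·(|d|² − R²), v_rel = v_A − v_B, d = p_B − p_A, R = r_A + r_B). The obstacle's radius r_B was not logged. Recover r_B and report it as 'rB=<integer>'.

m = -7823
d = (-4, 15);  v_rel = (-10, -3),  |v_rel|² = 109
v_rel×d = (-10)·(15) − (-3)·(-4) = -162
since m = R²·109 − (-162)²:  R² = (26244 + -7823) / 109 = 169
R = √169 = 13  ⇒  r_B = 13 − 7 = 6

rB=6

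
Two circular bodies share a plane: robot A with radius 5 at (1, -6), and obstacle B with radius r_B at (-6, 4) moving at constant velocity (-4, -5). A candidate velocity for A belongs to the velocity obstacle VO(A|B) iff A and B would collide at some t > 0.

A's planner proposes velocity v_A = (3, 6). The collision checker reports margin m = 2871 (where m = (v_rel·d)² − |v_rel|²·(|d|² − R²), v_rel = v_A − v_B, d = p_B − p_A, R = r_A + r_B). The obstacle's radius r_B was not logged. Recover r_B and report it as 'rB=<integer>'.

m = 2871
d = (-7, 10);  v_rel = (7, 11),  |v_rel|² = 170
v_rel×d = (7)·(10) − (11)·(-7) = 147
since m = R²·170 − 147²:  R² = (21609 + 2871) / 170 = 144
R = √144 = 12  ⇒  r_B = 12 − 5 = 7

rB=7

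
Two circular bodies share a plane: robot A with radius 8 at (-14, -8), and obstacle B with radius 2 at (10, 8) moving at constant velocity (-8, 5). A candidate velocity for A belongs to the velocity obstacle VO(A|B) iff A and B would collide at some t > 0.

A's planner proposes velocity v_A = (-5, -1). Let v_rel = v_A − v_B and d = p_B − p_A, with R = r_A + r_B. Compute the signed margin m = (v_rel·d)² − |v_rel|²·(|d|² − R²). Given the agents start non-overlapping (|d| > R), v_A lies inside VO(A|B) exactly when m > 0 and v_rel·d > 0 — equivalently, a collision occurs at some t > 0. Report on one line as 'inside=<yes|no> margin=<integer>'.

d = (24, 16),  |d|² = 832;  R = 8+2 = 10,  c = 832−10² = 732
v_rel = (3, -6),  |v_rel|² = 45;  v_rel·d = (3)·(24) + (-6)·(16) = -24
45·t² + 48·t + 732 = 0  ⇒  m = (-24)² − 45·732 = -32364
m = -32364 < 0,  v_rel·d = -24 < 0  ⇒  outside

inside=no margin=-32364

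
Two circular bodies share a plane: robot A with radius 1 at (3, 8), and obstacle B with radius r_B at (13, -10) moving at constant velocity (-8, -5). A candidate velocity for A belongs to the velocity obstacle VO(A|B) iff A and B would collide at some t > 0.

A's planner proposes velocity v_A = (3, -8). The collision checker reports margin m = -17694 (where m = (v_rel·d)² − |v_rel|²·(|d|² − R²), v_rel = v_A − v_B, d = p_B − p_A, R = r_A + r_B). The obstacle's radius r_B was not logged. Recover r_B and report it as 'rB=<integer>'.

m = -17694
d = (10, -18);  v_rel = (11, -3),  |v_rel|² = 130
v_rel×d = (11)·(-18) − (-3)·(10) = -168
since m = R²·130 − (-168)²:  R² = (28224 + -17694) / 130 = 81
R = √81 = 9  ⇒  r_B = 9 − 1 = 8

rB=8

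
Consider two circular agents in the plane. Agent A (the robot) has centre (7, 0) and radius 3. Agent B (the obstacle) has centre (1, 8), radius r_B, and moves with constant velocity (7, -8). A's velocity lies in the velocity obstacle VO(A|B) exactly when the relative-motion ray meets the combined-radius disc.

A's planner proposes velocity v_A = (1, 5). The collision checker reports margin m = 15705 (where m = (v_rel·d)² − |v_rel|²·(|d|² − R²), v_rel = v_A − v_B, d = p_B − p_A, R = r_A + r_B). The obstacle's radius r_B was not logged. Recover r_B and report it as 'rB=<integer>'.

m = 15705
d = (-6, 8);  v_rel = (-6, 13),  |v_rel|² = 205
v_rel×d = (-6)·(8) − (13)·(-6) = 30
since m = R²·205 − 30²:  R² = (900 + 15705) / 205 = 81
R = √81 = 9  ⇒  r_B = 9 − 3 = 6

rB=6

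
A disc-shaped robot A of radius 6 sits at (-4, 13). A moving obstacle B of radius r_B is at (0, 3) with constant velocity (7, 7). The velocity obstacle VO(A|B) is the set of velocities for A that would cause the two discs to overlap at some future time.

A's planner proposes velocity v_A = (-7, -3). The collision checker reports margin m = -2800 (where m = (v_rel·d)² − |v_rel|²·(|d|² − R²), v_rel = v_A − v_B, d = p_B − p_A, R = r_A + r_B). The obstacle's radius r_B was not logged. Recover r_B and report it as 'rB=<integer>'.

m = -2800
d = (4, -10);  v_rel = (-14, -10),  |v_rel|² = 296
v_rel×d = (-14)·(-10) − (-10)·(4) = 180
since m = R²·296 − 180²:  R² = (32400 + -2800) / 296 = 100
R = √100 = 10  ⇒  r_B = 10 − 6 = 4

rB=4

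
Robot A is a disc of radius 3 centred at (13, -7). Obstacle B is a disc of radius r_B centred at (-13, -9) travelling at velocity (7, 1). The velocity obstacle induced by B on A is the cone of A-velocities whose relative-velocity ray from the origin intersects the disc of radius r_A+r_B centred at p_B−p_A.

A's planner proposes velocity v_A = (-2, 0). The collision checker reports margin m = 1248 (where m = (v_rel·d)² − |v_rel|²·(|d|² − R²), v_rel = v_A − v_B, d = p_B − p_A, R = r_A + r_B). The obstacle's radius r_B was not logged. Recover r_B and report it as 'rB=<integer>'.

m = 1248
d = (-26, -2);  v_rel = (-9, -1),  |v_rel|² = 82
v_rel×d = (-9)·(-2) − (-1)·(-26) = -8
since m = R²·82 − (-8)²:  R² = (64 + 1248) / 82 = 16
R = √16 = 4  ⇒  r_B = 4 − 3 = 1

rB=1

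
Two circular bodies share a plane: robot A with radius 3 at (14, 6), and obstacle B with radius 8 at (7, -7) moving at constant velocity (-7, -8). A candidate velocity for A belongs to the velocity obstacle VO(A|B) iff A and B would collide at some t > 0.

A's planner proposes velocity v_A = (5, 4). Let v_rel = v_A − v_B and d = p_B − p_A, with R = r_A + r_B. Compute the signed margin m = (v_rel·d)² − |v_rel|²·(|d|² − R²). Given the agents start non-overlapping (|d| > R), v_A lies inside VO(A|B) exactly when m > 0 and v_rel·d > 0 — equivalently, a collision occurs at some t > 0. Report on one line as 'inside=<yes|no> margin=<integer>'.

d = (-7, -13),  |d|² = 218;  R = 3+8 = 11,  c = 218−11² = 97
v_rel = (12, 12),  |v_rel|² = 288;  v_rel·d = (12)·(-7) + (12)·(-13) = -240
288·t² + 480·t + 97 = 0  ⇒  m = (-240)² − 288·97 = 29664
m = 29664 > 0,  v_rel·d = -240 < 0  ⇒  outside

inside=no margin=29664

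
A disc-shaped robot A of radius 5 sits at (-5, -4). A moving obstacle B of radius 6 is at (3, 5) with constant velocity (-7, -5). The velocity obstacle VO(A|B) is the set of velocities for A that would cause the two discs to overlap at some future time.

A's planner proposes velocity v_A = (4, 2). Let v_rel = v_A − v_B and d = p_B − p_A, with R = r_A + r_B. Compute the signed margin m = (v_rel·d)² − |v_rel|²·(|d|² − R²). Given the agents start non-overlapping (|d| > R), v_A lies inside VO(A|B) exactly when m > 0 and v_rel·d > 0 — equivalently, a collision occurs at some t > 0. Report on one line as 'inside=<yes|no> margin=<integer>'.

d = (8, 9),  |d|² = 145;  R = 5+6 = 11,  c = 145−11² = 24
v_rel = (11, 7),  |v_rel|² = 170;  v_rel·d = (11)·(8) + (7)·(9) = 151
170·t² − 302·t + 24 = 0  ⇒  m = 151² − 170·24 = 18721
m = 18721 > 0,  v_rel·d = 151 > 0  ⇒  inside

inside=yes margin=18721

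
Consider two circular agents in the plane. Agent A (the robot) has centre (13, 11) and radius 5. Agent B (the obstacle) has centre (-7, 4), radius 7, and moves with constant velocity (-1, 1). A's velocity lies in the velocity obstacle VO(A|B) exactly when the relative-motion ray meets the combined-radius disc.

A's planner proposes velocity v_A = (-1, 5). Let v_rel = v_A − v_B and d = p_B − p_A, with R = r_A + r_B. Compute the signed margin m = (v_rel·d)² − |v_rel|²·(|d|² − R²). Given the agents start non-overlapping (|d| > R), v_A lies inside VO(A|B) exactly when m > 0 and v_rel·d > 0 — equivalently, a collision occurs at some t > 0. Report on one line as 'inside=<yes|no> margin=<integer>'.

d = (-20, -7),  |d|² = 449;  R = 5+7 = 12,  c = 449−12² = 305
v_rel = (0, 4),  |v_rel|² = 16;  v_rel·d = (0)·(-20) + (4)·(-7) = -28
16·t² + 56·t + 305 = 0  ⇒  m = (-28)² − 16·305 = -4096
m = -4096 < 0,  v_rel·d = -28 < 0  ⇒  outside

inside=no margin=-4096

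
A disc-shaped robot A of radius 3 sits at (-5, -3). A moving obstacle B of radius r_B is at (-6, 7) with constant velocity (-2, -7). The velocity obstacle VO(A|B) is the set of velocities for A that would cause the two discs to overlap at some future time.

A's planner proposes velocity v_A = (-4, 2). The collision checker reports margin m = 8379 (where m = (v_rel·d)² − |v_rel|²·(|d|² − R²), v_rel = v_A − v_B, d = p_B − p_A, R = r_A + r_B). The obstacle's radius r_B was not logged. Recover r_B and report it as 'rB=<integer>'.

m = 8379
d = (-1, 10);  v_rel = (-2, 9),  |v_rel|² = 85
v_rel×d = (-2)·(10) − (9)·(-1) = -11
since m = R²·85 − (-11)²:  R² = (121 + 8379) / 85 = 100
R = √100 = 10  ⇒  r_B = 10 − 3 = 7

rB=7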